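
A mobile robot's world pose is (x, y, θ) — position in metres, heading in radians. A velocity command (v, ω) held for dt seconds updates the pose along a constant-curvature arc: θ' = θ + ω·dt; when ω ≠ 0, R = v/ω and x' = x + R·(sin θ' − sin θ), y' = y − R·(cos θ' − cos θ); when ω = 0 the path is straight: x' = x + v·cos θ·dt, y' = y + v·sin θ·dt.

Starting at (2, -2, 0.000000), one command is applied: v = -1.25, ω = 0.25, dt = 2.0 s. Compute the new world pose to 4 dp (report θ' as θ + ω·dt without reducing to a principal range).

θ' = 0.0000 + 0.25·2.0 = 0.5000
R = v/ω = -1.25/0.25 = -5.0000
x' = 2 + -5.0000·(sin 0.5000 − sin 0.0000) = -0.3971
y' = -2 − -5.0000·(cos 0.5000 − cos 0.0000) = -2.6121

(-0.3971, -2.6121, 0.5000)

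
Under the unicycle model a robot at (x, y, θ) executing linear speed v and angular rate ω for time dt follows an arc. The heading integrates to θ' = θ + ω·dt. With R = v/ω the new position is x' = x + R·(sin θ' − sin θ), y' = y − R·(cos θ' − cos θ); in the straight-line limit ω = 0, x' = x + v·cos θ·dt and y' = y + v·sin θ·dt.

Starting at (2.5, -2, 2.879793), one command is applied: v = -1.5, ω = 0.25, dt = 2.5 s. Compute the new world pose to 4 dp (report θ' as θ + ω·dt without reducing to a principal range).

(6.1845, -1.8130, 3.5048)

θ' = 2.8798 + 0.25·2.5 = 3.5048
R = v/ω = -1.5/0.25 = -6.0000
x' = 2.5 + -6.0000·(sin 3.5048 − sin 2.8798) = 6.1845
y' = -2 − -6.0000·(cos 3.5048 − cos 2.8798) = -1.8130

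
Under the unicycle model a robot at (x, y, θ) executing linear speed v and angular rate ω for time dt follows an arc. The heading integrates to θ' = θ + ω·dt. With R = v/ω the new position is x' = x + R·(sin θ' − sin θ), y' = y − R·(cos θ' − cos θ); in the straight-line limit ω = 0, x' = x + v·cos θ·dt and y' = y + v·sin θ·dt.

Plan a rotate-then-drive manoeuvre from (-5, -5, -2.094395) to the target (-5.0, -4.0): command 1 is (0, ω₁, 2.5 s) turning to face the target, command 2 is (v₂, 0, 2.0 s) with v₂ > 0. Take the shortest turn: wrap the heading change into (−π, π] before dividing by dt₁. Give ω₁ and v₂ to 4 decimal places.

heading to target = atan2(-4−-5, -5−-5) = 1.5708
Δθ = wrap(1.5708 − -2.0944) = -2.6180; ω₁ = Δθ/dt₁ = -1.0472
distance = √((-5−-5)² + (-4−-5)²) = 1.0000; v₂ = distance/dt₂ = 0.5000

ω₁ = -1.0472, v₂ = 0.5000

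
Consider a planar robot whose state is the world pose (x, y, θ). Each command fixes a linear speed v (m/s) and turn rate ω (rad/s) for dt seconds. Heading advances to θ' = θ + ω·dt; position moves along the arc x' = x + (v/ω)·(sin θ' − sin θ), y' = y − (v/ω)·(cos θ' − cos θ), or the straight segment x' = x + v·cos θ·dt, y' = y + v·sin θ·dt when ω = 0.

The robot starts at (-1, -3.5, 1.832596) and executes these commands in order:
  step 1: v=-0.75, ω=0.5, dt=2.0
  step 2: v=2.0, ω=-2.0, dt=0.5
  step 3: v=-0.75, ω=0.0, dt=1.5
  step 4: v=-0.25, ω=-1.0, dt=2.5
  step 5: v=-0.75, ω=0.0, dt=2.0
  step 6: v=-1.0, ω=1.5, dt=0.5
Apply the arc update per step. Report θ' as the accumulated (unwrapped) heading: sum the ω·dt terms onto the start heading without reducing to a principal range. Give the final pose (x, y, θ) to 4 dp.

(-2.4199, -4.1254, 0.0826)

step 1: θ'=2.8326 (R=-1.5000) → pose (-0.0073, -4.5407, 2.8326)
step 2: θ'=1.8326 (R=-1.0000) → pose (-0.6691, -3.8469, 1.8326)
step 3: θ'=1.8326 (straight) → pose (-0.3779, -4.9336, 1.8326)
step 4: θ'=-0.6674 (R=0.2500) → pose (-0.7741, -5.1946, -0.6674)
step 5: θ'=-0.6674 (straight) → pose (-1.9523, -4.2662, -0.6674)
step 6: θ'=0.0826 (R=-0.6667) → pose (-2.4199, -4.1254, 0.0826)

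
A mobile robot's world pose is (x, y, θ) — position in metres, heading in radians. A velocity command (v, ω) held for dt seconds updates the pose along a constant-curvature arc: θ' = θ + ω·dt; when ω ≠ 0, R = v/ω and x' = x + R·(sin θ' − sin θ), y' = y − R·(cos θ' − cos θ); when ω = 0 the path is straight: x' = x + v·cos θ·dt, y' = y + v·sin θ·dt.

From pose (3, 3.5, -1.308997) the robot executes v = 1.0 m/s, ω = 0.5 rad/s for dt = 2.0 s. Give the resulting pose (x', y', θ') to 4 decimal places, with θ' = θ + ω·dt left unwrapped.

θ' = -1.3090 + 0.5·2.0 = -0.3090
R = v/ω = 1.0/0.5 = 2.0000
x' = 3 + 2.0000·(sin -0.3090 − sin -1.3090) = 4.3236
y' = 3.5 − 2.0000·(cos -0.3090 − cos -1.3090) = 2.1124

(4.3236, 2.1124, -0.3090)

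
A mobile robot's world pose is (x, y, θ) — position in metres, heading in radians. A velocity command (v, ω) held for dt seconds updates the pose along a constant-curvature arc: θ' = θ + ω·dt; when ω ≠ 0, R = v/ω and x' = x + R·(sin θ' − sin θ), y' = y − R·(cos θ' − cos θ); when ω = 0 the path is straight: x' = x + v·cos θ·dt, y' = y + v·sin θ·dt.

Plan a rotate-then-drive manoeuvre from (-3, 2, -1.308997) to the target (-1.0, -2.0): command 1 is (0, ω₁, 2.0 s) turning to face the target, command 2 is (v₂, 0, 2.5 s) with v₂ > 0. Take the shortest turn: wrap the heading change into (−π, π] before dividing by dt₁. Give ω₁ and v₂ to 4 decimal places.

ω₁ = 0.1009, v₂ = 1.7889

heading to target = atan2(-2−2, -1−-3) = -1.1071
Δθ = wrap(-1.1071 − -1.3090) = 0.2018; ω₁ = Δθ/dt₁ = 0.1009
distance = √((-1−-3)² + (-2−2)²) = 4.4721; v₂ = distance/dt₂ = 1.7889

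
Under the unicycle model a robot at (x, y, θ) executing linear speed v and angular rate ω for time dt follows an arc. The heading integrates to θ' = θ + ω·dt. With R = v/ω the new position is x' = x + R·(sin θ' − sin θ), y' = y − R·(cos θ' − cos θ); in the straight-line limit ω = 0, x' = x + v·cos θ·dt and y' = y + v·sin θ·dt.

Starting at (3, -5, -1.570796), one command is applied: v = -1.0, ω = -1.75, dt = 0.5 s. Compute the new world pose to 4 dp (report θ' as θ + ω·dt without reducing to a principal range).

(3.2051, -4.5614, -2.4458)

θ' = -1.5708 + -1.75·0.5 = -2.4458
R = v/ω = -1.0/-1.75 = 0.5714
x' = 3 + 0.5714·(sin -2.4458 − sin -1.5708) = 3.2051
y' = -5 − 0.5714·(cos -2.4458 − cos -1.5708) = -4.5614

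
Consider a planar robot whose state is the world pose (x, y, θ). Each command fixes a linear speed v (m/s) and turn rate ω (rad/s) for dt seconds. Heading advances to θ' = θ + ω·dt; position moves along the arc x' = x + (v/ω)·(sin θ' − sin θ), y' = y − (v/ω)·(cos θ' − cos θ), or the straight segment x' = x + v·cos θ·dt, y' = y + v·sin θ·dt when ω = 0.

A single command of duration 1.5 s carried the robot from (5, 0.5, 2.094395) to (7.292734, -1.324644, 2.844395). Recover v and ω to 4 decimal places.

Δθ = 2.844395 − 2.094395 = 0.750000
ω = Δθ/dt = 0.750000/1.5 = 0.5000
R = Δx/(sin θ' − sin θ) = -4.0000
v = R·ω = -4.0000·0.5000 = -2.0000

v = -2.0000, ω = 0.5000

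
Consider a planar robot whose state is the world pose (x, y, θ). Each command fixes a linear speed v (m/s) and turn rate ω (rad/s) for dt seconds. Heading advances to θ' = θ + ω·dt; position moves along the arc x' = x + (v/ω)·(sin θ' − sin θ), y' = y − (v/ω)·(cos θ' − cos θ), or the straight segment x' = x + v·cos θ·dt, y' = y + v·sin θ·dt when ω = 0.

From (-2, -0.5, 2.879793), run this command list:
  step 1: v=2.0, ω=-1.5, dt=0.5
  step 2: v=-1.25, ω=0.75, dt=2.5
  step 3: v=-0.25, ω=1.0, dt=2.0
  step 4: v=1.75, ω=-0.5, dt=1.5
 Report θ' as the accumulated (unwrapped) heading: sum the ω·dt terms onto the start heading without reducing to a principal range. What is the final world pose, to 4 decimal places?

(1.8088, -1.2743, 5.2548)

step 1: θ'=2.1298 (R=-1.3333) → pose (-2.7853, 0.0808, 2.1298)
step 2: θ'=4.0048 (R=-1.6667) → pose (-0.1058, -0.1187, 4.0048)
step 3: θ'=6.0048 (R=-0.2500) → pose (-0.2270, 0.2842, 6.0048)
step 4: θ'=5.2548 (R=-3.5000) → pose (1.8088, -1.2743, 5.2548)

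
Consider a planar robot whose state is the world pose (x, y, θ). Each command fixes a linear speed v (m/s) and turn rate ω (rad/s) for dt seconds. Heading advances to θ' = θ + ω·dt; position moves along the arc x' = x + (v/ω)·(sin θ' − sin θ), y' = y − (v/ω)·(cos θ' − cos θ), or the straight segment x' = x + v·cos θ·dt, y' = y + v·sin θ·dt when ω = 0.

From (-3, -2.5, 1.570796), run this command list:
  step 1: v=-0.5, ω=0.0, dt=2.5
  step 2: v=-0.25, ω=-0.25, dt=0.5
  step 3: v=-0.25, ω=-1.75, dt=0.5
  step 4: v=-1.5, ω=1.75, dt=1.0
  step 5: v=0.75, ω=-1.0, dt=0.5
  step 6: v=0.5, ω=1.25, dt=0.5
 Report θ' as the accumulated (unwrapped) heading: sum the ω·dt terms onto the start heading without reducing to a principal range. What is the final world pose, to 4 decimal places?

(-3.5455, -4.7489, 2.4458)

step 1: θ'=1.5708 (straight) → pose (-3.0000, -3.7500, 1.5708)
step 2: θ'=1.4458 (R=1.0000) → pose (-3.0078, -3.8747, 1.4458)
step 3: θ'=0.5708 (R=0.1429) → pose (-3.0724, -3.9771, 0.5708)
step 4: θ'=2.3208 (R=-0.8571) → pose (-3.2364, -5.2826, 2.3208)
step 5: θ'=1.8208 (R=-0.7500) → pose (-3.4143, -4.9569, 1.8208)
step 6: θ'=2.4458 (R=0.4000) → pose (-3.5455, -4.7489, 2.4458)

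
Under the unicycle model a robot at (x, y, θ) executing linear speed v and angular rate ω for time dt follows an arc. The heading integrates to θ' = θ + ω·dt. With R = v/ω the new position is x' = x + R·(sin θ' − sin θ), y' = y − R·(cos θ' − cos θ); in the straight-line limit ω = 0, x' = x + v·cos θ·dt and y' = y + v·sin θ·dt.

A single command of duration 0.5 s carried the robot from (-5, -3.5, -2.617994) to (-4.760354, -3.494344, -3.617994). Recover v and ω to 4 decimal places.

v = -0.5000, ω = -2.0000

Δθ = -3.617994 − -2.617994 = -1.000000
ω = Δθ/dt = -1.000000/0.5 = -2.0000
R = Δx/(sin θ' − sin θ) = 0.2500
v = R·ω = 0.2500·-2.0000 = -0.5000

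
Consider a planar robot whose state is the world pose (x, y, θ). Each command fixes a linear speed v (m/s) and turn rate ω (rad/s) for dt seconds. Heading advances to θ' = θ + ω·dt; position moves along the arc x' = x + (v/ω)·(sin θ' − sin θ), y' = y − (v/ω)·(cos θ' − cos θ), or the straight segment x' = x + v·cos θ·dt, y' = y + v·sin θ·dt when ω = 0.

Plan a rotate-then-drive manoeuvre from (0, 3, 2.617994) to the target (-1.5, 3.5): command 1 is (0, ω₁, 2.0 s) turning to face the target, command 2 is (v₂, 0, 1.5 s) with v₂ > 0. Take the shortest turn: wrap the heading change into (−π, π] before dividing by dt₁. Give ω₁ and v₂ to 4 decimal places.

heading to target = atan2(3.5−3, -1.5−0) = 2.8198
Δθ = wrap(2.8198 − 2.6180) = 0.2018; ω₁ = Δθ/dt₁ = 0.1009
distance = √((-1.5−0)² + (3.5−3)²) = 1.5811; v₂ = distance/dt₂ = 1.0541

ω₁ = 0.1009, v₂ = 1.0541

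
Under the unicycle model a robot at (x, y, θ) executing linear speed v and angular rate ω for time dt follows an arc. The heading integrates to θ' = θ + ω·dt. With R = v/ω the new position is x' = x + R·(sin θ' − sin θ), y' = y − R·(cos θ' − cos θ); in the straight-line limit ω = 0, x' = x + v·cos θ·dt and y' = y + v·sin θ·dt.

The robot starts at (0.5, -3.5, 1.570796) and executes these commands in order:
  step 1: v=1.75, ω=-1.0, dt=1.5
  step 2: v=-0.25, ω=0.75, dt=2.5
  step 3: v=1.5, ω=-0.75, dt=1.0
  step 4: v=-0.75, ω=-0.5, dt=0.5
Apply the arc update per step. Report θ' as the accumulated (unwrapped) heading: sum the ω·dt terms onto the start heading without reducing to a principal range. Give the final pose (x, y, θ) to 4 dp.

step 1: θ'=0.0708 (R=-1.7500) → pose (2.1262, -1.7544, 0.0708)
step 2: θ'=1.9458 (R=-0.3333) → pose (1.8396, -2.2090, 1.9458)
step 3: θ'=1.1958 (R=-2.0000) → pose (1.8396, -0.7439, 1.1958)
step 4: θ'=0.9458 (R=1.5000) → pose (1.6603, -1.0721, 0.9458)

(1.6603, -1.0721, 0.9458)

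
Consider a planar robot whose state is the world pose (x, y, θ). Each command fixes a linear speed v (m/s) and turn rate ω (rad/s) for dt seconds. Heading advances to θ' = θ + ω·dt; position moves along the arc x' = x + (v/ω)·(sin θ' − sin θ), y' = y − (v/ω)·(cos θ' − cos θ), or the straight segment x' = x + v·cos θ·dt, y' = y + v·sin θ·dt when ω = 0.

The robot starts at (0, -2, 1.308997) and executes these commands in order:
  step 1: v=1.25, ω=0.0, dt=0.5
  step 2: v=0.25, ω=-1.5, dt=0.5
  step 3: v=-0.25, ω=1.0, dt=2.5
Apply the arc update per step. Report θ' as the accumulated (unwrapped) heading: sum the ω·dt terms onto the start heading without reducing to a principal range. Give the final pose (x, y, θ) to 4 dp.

step 1: θ'=1.3090 (straight) → pose (0.1618, -1.3963, 1.3090)
step 2: θ'=0.5590 (R=-0.1667) → pose (0.2344, -1.2981, 0.5590)
step 3: θ'=3.0590 (R=-0.2500) → pose (0.3463, -1.7592, 3.0590)

(0.3463, -1.7592, 3.0590)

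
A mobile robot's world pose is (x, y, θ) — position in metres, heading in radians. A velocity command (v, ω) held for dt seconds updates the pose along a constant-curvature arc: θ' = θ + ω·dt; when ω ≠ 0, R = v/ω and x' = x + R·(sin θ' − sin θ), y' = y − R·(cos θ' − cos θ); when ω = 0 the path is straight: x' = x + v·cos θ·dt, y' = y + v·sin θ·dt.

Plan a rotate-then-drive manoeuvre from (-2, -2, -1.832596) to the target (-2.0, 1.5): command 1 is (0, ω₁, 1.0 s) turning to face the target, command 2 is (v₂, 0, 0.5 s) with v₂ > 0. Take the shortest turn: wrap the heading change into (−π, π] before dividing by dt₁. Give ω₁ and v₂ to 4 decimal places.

ω₁ = -2.8798, v₂ = 7.0000

heading to target = atan2(1.5−-2, -2−-2) = 1.5708
Δθ = wrap(1.5708 − -1.8326) = -2.8798; ω₁ = Δθ/dt₁ = -2.8798
distance = √((-2−-2)² + (1.5−-2)²) = 3.5000; v₂ = distance/dt₂ = 7.0000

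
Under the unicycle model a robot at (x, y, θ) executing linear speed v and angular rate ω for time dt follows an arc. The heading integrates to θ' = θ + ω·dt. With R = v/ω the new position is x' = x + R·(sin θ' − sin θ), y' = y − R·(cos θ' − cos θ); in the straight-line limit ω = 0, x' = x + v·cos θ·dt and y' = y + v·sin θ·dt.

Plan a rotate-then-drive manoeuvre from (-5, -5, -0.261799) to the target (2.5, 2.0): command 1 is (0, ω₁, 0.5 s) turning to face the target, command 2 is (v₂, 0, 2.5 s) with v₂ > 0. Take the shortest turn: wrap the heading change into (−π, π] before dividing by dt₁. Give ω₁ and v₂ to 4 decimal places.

ω₁ = 2.0255, v₂ = 4.1037

heading to target = atan2(2−-5, 2.5−-5) = 0.7509
Δθ = wrap(0.7509 − -0.2618) = 1.0127; ω₁ = Δθ/dt₁ = 2.0255
distance = √((2.5−-5)² + (2−-5)²) = 10.2591; v₂ = distance/dt₂ = 4.1037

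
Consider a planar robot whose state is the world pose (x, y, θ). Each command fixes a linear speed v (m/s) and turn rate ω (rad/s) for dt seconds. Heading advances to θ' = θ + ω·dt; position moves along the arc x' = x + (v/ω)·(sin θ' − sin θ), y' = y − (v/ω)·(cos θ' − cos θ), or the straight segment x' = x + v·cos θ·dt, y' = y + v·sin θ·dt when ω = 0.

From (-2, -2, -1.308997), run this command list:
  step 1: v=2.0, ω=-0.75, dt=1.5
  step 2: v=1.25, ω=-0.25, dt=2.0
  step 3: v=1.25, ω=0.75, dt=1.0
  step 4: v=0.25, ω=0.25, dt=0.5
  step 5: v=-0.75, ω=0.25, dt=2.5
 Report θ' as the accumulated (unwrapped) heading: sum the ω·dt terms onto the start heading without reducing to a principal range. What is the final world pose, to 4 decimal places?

step 1: θ'=-2.4340 (R=-2.6667) → pose (-2.8424, -4.7167, -2.4340)
step 2: θ'=-2.9340 (R=-5.0000) → pose (-5.0619, -5.8097, -2.9340)
step 3: θ'=-2.1840 (R=1.6667) → pose (-6.0815, -6.4814, -2.1840)
step 4: θ'=-2.0590 (R=1.0000) → pose (-6.1468, -6.5879, -2.0590)
step 5: θ'=-1.4340 (R=-3.0000) → pose (-5.8244, -4.7716, -1.4340)

(-5.8244, -4.7716, -1.4340)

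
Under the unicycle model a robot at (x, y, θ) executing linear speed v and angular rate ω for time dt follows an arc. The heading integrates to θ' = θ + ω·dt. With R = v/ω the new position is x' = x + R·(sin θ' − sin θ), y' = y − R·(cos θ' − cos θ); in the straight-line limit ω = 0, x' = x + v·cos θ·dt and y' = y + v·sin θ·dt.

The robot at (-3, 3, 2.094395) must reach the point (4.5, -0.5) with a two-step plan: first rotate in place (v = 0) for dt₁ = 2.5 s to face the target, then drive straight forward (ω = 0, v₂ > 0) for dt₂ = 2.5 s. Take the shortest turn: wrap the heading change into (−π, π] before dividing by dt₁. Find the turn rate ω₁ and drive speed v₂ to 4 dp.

ω₁ = -1.0124, v₂ = 3.3106

heading to target = atan2(-0.5−3, 4.5−-3) = -0.4366
Δθ = wrap(-0.4366 − 2.0944) = -2.5310; ω₁ = Δθ/dt₁ = -1.0124
distance = √((4.5−-3)² + (-0.5−3)²) = 8.2765; v₂ = distance/dt₂ = 3.3106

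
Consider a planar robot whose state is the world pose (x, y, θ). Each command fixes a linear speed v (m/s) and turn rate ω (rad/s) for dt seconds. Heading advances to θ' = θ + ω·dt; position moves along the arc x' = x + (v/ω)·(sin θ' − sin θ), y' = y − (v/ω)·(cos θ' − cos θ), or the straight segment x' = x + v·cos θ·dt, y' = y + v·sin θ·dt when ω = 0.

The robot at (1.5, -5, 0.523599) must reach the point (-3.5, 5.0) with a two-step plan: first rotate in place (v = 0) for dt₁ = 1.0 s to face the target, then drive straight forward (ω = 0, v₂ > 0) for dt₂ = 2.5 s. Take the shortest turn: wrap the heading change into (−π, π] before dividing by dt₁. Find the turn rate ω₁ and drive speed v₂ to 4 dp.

ω₁ = 1.5108, v₂ = 4.4721

heading to target = atan2(5−-5, -3.5−1.5) = 2.0344
Δθ = wrap(2.0344 − 0.5236) = 1.5108; ω₁ = Δθ/dt₁ = 1.5108
distance = √((-3.5−1.5)² + (5−-5)²) = 11.1803; v₂ = distance/dt₂ = 4.4721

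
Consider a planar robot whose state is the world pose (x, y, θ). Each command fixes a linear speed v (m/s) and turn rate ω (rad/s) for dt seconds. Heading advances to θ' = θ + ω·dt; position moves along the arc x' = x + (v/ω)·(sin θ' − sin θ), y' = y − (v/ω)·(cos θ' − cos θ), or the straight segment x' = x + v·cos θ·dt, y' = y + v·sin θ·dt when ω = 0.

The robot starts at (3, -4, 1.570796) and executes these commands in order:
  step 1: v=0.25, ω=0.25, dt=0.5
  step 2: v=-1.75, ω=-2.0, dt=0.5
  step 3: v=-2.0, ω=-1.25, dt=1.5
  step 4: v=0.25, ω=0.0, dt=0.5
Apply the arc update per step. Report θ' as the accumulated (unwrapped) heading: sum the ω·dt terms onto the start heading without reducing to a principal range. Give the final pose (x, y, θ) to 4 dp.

(0.2281, -4.1541, -1.1792)

step 1: θ'=1.6958 (R=1.0000) → pose (2.9922, -3.8753, 1.6958)
step 2: θ'=0.6958 (R=0.8750) → pose (2.6849, -4.6560, 0.6958)
step 3: θ'=-1.1792 (R=1.6000) → pose (0.1804, -4.0386, -1.1792)
step 4: θ'=-1.1792 (straight) → pose (0.2281, -4.1541, -1.1792)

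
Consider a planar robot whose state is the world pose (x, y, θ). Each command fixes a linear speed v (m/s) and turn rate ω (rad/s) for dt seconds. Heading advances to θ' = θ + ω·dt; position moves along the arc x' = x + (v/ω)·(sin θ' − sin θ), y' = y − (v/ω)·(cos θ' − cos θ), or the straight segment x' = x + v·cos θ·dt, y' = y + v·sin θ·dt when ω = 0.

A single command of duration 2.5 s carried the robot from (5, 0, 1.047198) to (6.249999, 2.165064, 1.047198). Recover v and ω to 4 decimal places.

Δθ = 1.047198 − 1.047198 = 0.000000
ω = Δθ/dt = 0.000000/2.5 = 0.0000
ω = 0 → v = (Δx·cos θ + Δy·sin θ)/dt = 1.0000

v = 1.0000, ω = 0.0000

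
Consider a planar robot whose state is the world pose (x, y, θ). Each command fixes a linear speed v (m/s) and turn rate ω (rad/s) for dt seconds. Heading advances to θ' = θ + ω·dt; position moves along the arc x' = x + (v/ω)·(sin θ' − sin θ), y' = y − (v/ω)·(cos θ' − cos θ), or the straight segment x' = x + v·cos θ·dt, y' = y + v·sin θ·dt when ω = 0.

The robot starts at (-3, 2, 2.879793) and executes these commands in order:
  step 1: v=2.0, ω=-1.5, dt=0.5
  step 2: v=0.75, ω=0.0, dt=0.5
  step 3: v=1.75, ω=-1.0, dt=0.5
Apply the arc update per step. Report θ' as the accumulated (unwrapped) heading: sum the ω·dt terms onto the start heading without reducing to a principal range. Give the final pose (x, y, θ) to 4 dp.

step 1: θ'=2.1298 (R=-1.3333) → pose (-3.7853, 2.5808, 2.1298)
step 2: θ'=2.1298 (straight) → pose (-3.9842, 2.8987, 2.1298)
step 3: θ'=1.6298 (R=-1.7500) → pose (-4.2475, 3.7236, 1.6298)

(-4.2475, 3.7236, 1.6298)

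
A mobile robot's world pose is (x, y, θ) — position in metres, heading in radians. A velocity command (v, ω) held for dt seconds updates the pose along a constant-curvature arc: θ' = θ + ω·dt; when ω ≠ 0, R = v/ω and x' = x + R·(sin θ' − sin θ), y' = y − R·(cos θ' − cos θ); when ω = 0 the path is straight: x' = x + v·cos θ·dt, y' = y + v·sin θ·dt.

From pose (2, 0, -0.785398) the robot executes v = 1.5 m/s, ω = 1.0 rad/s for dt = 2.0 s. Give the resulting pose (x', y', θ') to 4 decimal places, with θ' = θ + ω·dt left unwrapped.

θ' = -0.7854 + 1.0·2.0 = 1.2146
R = v/ω = 1.5/1.0 = 1.5000
x' = 2 + 1.5000·(sin 1.2146 − sin -0.7854) = 4.4665
y' = 0 − 1.5000·(cos 1.2146 − cos -0.7854) = 0.5376

(4.4665, 0.5376, 1.2146)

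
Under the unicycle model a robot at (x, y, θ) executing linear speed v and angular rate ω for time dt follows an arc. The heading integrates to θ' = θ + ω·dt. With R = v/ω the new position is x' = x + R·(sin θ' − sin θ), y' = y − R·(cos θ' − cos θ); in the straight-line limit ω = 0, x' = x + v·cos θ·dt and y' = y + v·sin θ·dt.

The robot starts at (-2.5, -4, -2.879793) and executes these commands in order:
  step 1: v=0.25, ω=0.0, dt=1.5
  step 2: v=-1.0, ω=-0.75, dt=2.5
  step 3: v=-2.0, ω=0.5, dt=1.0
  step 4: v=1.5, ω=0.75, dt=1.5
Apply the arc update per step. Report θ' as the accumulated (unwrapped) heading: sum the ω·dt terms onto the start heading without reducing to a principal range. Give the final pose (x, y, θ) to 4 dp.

step 1: θ'=-2.8798 (straight) → pose (-2.8622, -4.0971, -2.8798)
step 2: θ'=-4.7548 (R=1.3333) → pose (-1.1850, -5.4415, -4.7548)
step 3: θ'=-4.2548 (R=-4.0000) → pose (-0.7771, -7.3782, -4.2548)
step 4: θ'=-3.1298 (R=2.0000) → pose (-2.5949, -6.2619, -3.1298)

(-2.5949, -6.2619, -3.1298)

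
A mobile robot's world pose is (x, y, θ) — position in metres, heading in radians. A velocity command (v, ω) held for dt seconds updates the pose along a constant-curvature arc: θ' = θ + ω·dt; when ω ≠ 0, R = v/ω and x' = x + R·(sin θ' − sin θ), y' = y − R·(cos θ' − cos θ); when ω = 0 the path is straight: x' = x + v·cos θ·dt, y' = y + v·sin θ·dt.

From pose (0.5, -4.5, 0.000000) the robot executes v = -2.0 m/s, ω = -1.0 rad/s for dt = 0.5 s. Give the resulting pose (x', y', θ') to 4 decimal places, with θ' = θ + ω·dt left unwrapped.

(-0.4589, -4.2552, -0.5000)

θ' = 0.0000 + -1.0·0.5 = -0.5000
R = v/ω = -2.0/-1.0 = 2.0000
x' = 0.5 + 2.0000·(sin -0.5000 − sin 0.0000) = -0.4589
y' = -4.5 − 2.0000·(cos -0.5000 − cos 0.0000) = -4.2552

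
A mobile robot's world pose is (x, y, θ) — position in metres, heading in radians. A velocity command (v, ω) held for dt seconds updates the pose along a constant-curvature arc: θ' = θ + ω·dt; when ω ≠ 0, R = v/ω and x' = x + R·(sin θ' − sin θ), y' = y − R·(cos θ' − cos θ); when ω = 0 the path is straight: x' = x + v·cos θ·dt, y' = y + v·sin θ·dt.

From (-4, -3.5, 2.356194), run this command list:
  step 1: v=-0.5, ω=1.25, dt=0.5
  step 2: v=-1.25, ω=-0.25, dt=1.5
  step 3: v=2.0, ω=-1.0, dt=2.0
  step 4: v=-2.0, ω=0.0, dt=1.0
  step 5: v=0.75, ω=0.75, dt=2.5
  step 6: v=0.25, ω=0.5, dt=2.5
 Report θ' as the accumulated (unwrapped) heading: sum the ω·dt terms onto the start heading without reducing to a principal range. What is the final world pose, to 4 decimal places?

(-4.3325, -0.3909, 3.7312)

step 1: θ'=2.9812 (R=-0.4000) → pose (-3.7810, -3.6120, 2.9812)
step 2: θ'=2.6062 (R=5.0000) → pose (-2.0287, -4.2475, 2.6062)
step 3: θ'=0.6062 (R=-2.0000) → pose (-2.1478, -0.8837, 0.6062)
step 4: θ'=0.6062 (straight) → pose (-3.7914, -2.0232, 0.6062)
step 5: θ'=2.4812 (R=1.0000) → pose (-3.7478, -0.4117, 2.4812)
step 6: θ'=3.7312 (R=0.5000) → pose (-4.3325, -0.3909, 3.7312)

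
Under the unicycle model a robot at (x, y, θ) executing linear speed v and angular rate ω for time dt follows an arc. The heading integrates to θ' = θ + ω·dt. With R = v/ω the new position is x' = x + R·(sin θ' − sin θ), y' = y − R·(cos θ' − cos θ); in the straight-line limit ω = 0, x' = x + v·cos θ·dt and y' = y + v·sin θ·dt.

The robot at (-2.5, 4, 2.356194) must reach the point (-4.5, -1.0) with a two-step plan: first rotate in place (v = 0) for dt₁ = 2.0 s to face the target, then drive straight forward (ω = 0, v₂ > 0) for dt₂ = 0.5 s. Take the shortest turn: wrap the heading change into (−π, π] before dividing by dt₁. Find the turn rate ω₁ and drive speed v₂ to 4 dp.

heading to target = atan2(-1−4, -4.5−-2.5) = -1.9513
Δθ = wrap(-1.9513 − 2.3562) = 1.9757; ω₁ = Δθ/dt₁ = 0.9878
distance = √((-4.5−-2.5)² + (-1−4)²) = 5.3852; v₂ = distance/dt₂ = 10.7703

ω₁ = 0.9878, v₂ = 10.7703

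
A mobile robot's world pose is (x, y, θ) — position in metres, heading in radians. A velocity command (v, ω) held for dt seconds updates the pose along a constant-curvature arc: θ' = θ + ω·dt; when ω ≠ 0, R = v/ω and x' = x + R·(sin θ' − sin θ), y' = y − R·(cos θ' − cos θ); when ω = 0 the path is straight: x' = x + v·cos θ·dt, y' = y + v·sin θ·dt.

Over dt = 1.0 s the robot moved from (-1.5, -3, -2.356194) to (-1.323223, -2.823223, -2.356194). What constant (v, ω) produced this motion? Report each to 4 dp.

Δθ = -2.356194 − -2.356194 = 0.000000
ω = Δθ/dt = 0.000000/1.0 = 0.0000
ω = 0 → v = (Δx·cos θ + Δy·sin θ)/dt = -0.2500

v = -0.2500, ω = 0.0000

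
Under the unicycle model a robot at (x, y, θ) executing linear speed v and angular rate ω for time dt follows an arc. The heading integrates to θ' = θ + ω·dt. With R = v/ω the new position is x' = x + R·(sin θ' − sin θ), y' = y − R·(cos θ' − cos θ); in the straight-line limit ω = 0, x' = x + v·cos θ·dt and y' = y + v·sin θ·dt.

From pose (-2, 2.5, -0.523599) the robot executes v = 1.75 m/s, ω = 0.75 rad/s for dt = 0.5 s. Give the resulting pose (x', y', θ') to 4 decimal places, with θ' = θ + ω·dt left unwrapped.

(-1.1788, 2.2131, -0.1486)

θ' = -0.5236 + 0.75·0.5 = -0.1486
R = v/ω = 1.75/0.75 = 2.3333
x' = -2 + 2.3333·(sin -0.1486 − sin -0.5236) = -1.1788
y' = 2.5 − 2.3333·(cos -0.1486 − cos -0.5236) = 2.2131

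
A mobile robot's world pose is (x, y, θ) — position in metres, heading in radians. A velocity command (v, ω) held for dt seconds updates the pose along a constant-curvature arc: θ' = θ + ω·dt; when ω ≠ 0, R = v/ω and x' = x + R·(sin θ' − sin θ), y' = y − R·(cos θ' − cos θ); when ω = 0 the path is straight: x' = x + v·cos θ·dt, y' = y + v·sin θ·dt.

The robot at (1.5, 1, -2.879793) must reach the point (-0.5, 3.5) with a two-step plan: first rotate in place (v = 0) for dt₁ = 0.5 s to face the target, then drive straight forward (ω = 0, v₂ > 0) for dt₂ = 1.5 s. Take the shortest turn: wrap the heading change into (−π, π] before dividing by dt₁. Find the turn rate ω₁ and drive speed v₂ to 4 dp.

ω₁ = -2.3157, v₂ = 2.1344

heading to target = atan2(3.5−1, -0.5−1.5) = 2.2455
Δθ = wrap(2.2455 − -2.8798) = -1.1579; ω₁ = Δθ/dt₁ = -2.3157
distance = √((-0.5−1.5)² + (3.5−1)²) = 3.2016; v₂ = distance/dt₂ = 2.1344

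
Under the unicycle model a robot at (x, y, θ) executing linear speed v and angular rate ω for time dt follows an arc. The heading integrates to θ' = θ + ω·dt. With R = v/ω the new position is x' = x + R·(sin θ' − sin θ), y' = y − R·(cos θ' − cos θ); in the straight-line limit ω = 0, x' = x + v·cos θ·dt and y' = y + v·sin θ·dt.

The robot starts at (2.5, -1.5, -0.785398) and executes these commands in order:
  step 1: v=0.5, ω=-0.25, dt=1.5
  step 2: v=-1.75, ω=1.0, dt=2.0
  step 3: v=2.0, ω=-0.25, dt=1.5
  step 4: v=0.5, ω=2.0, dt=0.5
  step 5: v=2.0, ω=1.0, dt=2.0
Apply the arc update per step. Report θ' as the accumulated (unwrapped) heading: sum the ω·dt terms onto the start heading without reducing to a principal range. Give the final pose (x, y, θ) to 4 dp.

(-0.1042, 2.4696, 3.4646)

step 1: θ'=-1.1604 (R=-2.0000) → pose (2.9197, -2.1163, -1.1604)
step 2: θ'=0.8396 (R=-1.7500) → pose (0.0124, -1.6459, 0.8396)
step 3: θ'=0.4646 (R=-8.0000) → pose (2.3828, 0.1640, 0.4646)
step 4: θ'=1.4646 (R=0.2500) → pose (2.5194, 0.3610, 1.4646)
step 5: θ'=3.4646 (R=2.0000) → pose (-0.1042, 2.4696, 3.4646)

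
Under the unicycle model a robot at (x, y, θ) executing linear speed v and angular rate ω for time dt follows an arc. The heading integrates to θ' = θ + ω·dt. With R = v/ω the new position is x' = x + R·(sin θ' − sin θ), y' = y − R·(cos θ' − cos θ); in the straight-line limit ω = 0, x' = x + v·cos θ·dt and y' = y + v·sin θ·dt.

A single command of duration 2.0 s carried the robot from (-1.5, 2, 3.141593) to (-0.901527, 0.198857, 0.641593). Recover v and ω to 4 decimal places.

Δθ = 0.641593 − 3.141593 = -2.500000
ω = Δθ/dt = -2.500000/2.0 = -1.2500
R = −Δy/(cos θ' − cos θ) = 1.0000
v = R·ω = 1.0000·-1.2500 = -1.2500

v = -1.2500, ω = -1.2500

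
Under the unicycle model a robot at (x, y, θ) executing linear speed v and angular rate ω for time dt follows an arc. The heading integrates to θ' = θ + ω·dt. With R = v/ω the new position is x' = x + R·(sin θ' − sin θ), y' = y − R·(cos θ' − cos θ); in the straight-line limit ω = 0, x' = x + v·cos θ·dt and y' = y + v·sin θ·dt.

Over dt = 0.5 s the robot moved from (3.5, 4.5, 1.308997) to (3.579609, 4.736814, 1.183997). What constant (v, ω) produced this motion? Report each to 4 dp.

v = 0.5000, ω = -0.2500

Δθ = 1.183997 − 1.308997 = -0.125000
ω = Δθ/dt = -0.125000/0.5 = -0.2500
R = −Δy/(cos θ' − cos θ) = -2.0000
v = R·ω = -2.0000·-0.2500 = 0.5000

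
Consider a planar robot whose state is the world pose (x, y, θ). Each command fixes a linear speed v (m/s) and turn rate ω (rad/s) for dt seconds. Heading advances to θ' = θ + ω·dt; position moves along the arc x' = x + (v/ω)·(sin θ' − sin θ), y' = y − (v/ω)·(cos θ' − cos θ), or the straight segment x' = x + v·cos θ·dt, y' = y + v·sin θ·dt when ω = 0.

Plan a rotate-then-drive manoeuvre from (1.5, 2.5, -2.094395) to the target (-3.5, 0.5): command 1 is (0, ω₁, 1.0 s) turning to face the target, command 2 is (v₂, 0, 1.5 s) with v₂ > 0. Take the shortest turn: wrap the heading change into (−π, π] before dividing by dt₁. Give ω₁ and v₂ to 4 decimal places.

ω₁ = -0.6667, v₂ = 3.5901

heading to target = atan2(0.5−2.5, -3.5−1.5) = -2.7611
Δθ = wrap(-2.7611 − -2.0944) = -0.6667; ω₁ = Δθ/dt₁ = -0.6667
distance = √((-3.5−1.5)² + (0.5−2.5)²) = 5.3852; v₂ = distance/dt₂ = 3.5901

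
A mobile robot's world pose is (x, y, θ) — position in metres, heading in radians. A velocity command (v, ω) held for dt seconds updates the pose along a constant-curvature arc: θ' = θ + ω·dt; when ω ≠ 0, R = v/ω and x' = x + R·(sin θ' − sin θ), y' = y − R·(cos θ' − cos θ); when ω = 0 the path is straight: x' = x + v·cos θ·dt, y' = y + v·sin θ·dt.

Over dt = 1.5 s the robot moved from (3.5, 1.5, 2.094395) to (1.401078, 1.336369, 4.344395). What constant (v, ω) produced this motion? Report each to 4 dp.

v = 1.7500, ω = 1.5000

Δθ = 4.344395 − 2.094395 = 2.250000
ω = Δθ/dt = 2.250000/1.5 = 1.5000
R = Δx/(sin θ' − sin θ) = 1.1667
v = R·ω = 1.1667·1.5000 = 1.7500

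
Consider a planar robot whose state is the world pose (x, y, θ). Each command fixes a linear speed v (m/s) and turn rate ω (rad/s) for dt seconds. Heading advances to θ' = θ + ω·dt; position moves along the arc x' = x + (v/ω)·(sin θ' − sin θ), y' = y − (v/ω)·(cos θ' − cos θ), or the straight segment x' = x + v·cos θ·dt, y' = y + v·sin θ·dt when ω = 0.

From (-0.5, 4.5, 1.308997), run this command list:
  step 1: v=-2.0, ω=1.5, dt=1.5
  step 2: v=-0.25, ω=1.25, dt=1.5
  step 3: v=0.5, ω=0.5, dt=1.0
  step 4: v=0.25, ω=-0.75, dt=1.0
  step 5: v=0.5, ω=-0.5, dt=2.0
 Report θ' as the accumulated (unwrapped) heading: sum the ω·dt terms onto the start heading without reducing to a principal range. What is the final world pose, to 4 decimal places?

(1.9618, 1.8517, 4.1840)

step 1: θ'=3.5590 (R=-1.3333) → pose (1.3284, 2.9360, 3.5590)
step 2: θ'=5.4340 (R=-0.2000) → pose (1.3975, 3.2510, 5.4340)
step 3: θ'=5.9340 (R=1.0000) → pose (1.8061, 2.9719, 5.9340)
step 4: θ'=5.1840 (R=-0.3333) → pose (1.9890, 2.8102, 5.1840)
step 5: θ'=4.1840 (R=-1.0000) → pose (1.9618, 1.8517, 4.1840)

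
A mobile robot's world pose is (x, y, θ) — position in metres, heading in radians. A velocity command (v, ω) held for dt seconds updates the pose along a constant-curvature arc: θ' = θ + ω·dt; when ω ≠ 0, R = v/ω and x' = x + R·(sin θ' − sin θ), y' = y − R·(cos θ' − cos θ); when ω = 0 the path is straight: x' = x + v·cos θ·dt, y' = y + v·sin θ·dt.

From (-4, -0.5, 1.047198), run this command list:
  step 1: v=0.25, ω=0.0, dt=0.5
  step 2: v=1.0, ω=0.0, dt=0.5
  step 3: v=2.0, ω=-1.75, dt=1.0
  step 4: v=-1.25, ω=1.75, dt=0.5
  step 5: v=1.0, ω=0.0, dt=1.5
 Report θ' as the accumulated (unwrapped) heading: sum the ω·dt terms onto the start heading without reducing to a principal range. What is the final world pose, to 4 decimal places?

(-1.0653, 0.7576, 0.1722)

step 1: θ'=1.0472 (straight) → pose (-3.9375, -0.3917, 1.0472)
step 2: θ'=1.0472 (straight) → pose (-3.6875, 0.0413, 1.0472)
step 3: θ'=-0.7028 (R=-1.1429) → pose (-1.9591, 0.3419, -0.7028)
step 4: θ'=0.1722 (R=-0.7143) → pose (-2.5431, 0.5006, 0.1722)
step 5: θ'=0.1722 (straight) → pose (-1.0653, 0.7576, 0.1722)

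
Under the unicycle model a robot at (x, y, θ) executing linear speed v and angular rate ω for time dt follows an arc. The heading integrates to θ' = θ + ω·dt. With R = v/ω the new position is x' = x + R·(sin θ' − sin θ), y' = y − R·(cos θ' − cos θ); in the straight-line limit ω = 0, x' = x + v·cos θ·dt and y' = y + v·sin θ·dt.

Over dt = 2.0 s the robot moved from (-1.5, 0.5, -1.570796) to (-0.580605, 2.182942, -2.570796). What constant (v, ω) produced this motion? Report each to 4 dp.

v = -1.0000, ω = -0.5000

Δθ = -2.570796 − -1.570796 = -1.000000
ω = Δθ/dt = -1.000000/2.0 = -0.5000
R = −Δy/(cos θ' − cos θ) = 2.0000
v = R·ω = 2.0000·-0.5000 = -1.0000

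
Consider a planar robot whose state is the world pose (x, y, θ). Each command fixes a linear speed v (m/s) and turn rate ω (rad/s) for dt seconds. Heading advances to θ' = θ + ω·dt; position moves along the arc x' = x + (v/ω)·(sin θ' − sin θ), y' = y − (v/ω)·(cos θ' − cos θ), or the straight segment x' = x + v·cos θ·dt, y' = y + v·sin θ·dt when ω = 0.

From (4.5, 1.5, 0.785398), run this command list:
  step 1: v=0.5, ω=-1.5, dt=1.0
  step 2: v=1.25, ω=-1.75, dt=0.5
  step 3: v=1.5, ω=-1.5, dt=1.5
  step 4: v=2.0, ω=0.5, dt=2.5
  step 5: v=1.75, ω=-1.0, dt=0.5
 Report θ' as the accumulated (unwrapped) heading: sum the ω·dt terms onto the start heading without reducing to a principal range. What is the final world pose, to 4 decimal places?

(-1.9373, 0.2997, -3.0896)

step 1: θ'=-0.7146 (R=-0.3333) → pose (4.9541, 1.5161, -0.7146)
step 2: θ'=-1.5896 (R=-0.7143) → pose (5.2002, 0.9631, -1.5896)
step 3: θ'=-3.8396 (R=-1.0000) → pose (3.5577, 0.2158, -3.8396)
step 4: θ'=-2.5896 (R=4.0000) → pose (-1.1106, 0.5572, -2.5896)
step 5: θ'=-3.0896 (R=-1.7500) → pose (-1.9373, 0.2997, -3.0896)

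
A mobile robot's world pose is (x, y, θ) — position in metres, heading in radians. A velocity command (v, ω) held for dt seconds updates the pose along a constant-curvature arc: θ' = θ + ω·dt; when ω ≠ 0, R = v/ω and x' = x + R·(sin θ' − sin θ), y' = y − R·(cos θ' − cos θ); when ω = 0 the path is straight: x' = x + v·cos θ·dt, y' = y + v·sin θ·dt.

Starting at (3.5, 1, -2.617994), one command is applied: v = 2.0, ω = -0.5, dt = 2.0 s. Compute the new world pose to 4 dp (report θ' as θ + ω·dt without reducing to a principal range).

(-0.3343, 0.9095, -3.6180)

θ' = -2.6180 + -0.5·2.0 = -3.6180
R = v/ω = 2.0/-0.5 = -4.0000
x' = 3.5 + -4.0000·(sin -3.6180 − sin -2.6180) = -0.3343
y' = 1 − -4.0000·(cos -3.6180 − cos -2.6180) = 0.9095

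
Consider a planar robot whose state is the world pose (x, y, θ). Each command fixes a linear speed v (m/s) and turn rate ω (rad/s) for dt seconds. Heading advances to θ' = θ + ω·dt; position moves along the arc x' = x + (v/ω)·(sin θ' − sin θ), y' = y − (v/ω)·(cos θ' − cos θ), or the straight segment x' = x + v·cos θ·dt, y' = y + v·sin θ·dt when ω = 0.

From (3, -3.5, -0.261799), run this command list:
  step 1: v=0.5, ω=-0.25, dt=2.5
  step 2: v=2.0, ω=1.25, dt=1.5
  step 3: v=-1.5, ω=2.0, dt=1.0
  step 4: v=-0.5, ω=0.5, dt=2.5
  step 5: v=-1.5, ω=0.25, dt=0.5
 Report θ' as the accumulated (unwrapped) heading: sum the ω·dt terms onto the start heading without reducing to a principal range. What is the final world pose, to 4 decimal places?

step 1: θ'=-0.8868 (R=-2.0000) → pose (4.0325, -4.1681, -0.8868)
step 2: θ'=0.9882 (R=1.6000) → pose (6.6086, -4.0373, 0.9882)
step 3: θ'=2.9882 (R=-0.7500) → pose (7.1203, -5.1912, 2.9882)
step 4: θ'=4.2382 (R=-1.0000) → pose (8.1628, -4.6595, 4.2382)
step 5: θ'=4.3632 (R=-6.0000) → pose (8.4627, -3.9726, 4.3632)

(8.4627, -3.9726, 4.3632)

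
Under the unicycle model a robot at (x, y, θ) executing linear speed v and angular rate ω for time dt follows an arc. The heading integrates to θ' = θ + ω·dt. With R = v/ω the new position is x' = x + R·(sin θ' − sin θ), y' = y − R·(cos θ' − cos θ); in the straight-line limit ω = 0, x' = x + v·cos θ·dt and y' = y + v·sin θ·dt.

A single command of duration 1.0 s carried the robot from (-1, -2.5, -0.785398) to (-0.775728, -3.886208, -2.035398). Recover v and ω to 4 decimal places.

v = 1.5000, ω = -1.2500

Δθ = -2.035398 − -0.785398 = -1.250000
ω = Δθ/dt = -1.250000/1.0 = -1.2500
R = −Δy/(cos θ' − cos θ) = -1.2000
v = R·ω = -1.2000·-1.2500 = 1.5000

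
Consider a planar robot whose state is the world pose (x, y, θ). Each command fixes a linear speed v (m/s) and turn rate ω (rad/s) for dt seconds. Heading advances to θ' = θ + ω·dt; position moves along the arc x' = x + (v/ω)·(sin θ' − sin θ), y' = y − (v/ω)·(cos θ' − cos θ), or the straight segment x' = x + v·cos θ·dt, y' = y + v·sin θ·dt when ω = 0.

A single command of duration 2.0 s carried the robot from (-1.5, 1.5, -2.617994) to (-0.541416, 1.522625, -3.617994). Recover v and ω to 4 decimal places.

v = -0.5000, ω = -0.5000

Δθ = -3.617994 − -2.617994 = -1.000000
ω = Δθ/dt = -1.000000/2.0 = -0.5000
R = Δx/(sin θ' − sin θ) = 1.0000
v = R·ω = 1.0000·-0.5000 = -0.5000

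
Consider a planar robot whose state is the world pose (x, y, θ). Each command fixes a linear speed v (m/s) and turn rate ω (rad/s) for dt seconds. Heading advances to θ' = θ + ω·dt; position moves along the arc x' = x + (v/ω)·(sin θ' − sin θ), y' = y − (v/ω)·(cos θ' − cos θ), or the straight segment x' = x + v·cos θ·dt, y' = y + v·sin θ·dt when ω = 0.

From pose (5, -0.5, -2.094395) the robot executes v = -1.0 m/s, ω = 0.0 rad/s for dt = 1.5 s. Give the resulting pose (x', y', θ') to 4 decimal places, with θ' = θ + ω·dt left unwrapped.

θ' = -2.0944 + 0.0·1.5 = -2.0944
ω = 0 → straight: x' = 5 + -1.0·cos(-2.0944)·1.5 = 5.7500
y' = -0.5 + -1.0·sin(-2.0944)·1.5 = 0.7990

(5.7500, 0.7990, -2.0944)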